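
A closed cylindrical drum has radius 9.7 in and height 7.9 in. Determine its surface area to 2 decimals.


Shape: closed cylinder
Radius r = 9.7 in, Height h = 7.9 in
Formula: SA = 2*pi*r^2 + 2*pi*r*h = 2*pi*r*(r + h)
r + h = 17.6
2 * r * (r + h) = 2 * 9.7 * 17.6 = 341.44
SA = 341.44 * pi
SA = 1072.67
1072.67 in^2


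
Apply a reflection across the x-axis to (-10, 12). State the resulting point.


Transformation: reflection
Original point: (-10, 12)
Rule for reflection over the x-axis: (x, y) -> (x, -y)
Apply: (-10, 12) -> (-10, -12)
(-10, -12)


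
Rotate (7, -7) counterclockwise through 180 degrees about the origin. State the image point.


Transformation: rotation about the origin
Original point: (7, -7)
Rule for 180 deg: (x, y) -> (-x, -y)
Apply: (7, -7) -> (-7, 7)
(-7, 7)


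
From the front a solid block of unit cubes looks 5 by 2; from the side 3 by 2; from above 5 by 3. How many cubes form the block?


Orthographic views of a solid rectangular block:
Front view 5 x 2 -> length = 5, height = 2
Side view 3 x 2 -> width = 3, height = 2 (consistent)
Top view 5 x 3 -> confirms length = 5, width = 3
The block is 5 x 3 x 2.
Total unit cubes = 5 * 3 * 2 = 30
30 unit cubes


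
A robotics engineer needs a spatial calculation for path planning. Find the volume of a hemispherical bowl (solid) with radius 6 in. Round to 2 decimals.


Shape: hemisphere (half of a sphere)
Radius r = 6 in
Formula: V = (1/2) * (4/3) * pi * r^3 = (2/3) * pi * r^3
r^3 = 216
(2/3) * 216 = 144
V = 144 * pi
V = 452.39
452.39 in^3


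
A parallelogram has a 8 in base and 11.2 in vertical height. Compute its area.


Shape: parallelogram
Base b = 8 in, Height h = 11.2 in
Formula: A = b * h
A = 8 * 11.2
A = 89.6
89.6 in^2


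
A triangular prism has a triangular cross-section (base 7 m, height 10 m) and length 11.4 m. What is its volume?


Shape: triangular prism
Triangle base = 7 m, triangle height = 10 m, prism length L = 11.4 m
Formula: V = (1/2 * b * h_tri) * L
Cross-section area = 0.5 * 7 * 10 = 35
V = 35 * 11.4
V = 399
399 m^3


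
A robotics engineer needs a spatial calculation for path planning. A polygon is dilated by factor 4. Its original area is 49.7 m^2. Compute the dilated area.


Linear scale factor k = 4
Original area = 49.7 m^2
Rule: under a linear scaling by k, areas scale by k^2.
k^2 = 4^2 = 16
New area = 49.7 * 16
New area = 795.2
795.2 m^2


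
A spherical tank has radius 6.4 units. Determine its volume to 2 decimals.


Shape: sphere
Radius r = 6.4 units
Formula: V = (4/3) * pi * r^3
r^3 = 262.144
(4/3) * 262.144 = 349.525333
V = 349.525333 * pi
V = 1098.07
1098.07 units^3


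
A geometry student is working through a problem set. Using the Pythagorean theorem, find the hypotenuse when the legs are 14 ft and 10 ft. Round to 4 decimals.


Shape: right triangle
Legs a = 14 ft, b = 10 ft
Formula: c = sqrt(a^2 + b^2)
a^2 = 196, b^2 = 100
a^2 + b^2 = 296
c = sqrt(296)
c = 17.2047
17.2047 ft


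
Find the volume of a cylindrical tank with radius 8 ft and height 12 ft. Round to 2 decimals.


Shape: cylinder
Radius r = 8 ft, Height h = 12 ft
Formula: V = pi * r^2 * h
r^2 = 64
V = pi * 64 * 12
V = 768 * pi
V = 2412.74
2412.74 ft^3


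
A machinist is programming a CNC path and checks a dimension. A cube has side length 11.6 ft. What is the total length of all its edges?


Shape: cube
Side s = 11.6 ft
A cube has 12 edges, all equal.
Formula: total edge length = 12 * s
Total = 12 * 11.6
Total = 139.2
139.2 ft


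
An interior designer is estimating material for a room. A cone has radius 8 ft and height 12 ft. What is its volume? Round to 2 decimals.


Shape: cone
Radius r = 8 ft, Height h = 12 ft
Formula: V = (1/3) * pi * r^2 * h
r^2 = 64
pi * r^2 * h = pi * 64 * 12 = 768 * pi
V = 768 * pi / 3
V = 804.25
804.25 ft^3


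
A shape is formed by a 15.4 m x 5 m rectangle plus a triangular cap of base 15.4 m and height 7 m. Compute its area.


Composite shape: rectangle + triangle
Rectangle area = 15.4 * 5 = 77
Triangle area = 0.5 * 15.4 * 7 = 53.9
Total = 77 + 53.9
Total = 130.9
130.9 m^2


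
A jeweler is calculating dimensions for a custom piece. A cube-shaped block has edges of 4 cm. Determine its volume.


Shape: cube
Side s = 4 cm
Formula: V = s^3
V = 4 * 4 * 4
V = 16 * 4
V = 64
64 cm^3


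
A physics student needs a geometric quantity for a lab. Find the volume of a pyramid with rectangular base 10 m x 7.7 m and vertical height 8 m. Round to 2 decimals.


Shape: rectangular pyramid
Base: 10 m x 7.7 m, Height h = 8 m
Formula: V = (1/3) * base_area * h
base_area = 10 * 7.7 = 77
base_area * h = 77 * 8 = 616
V = 616 / 3
V = 205.33
205.33 m^3


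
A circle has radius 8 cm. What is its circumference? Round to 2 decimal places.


Shape: circle
Radius r = 8 cm
Formula: C = 2 * pi * r
C = 2 * pi * 8
C = 16 * pi
C = 50.27
50.27 cm


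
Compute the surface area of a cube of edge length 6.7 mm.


Shape: cube
Side s = 6.7 mm
A cube has 6 square faces.
Formula: SA = 6 * s^2
s^2 = 44.89
SA = 6 * 44.89
SA = 269.34
269.34 mm^2


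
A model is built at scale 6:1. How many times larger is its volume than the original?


Linear scale factor k = 6
Rule: under a linear scaling by k, volumes scale by k^3.
k^3 = 6 * 6 * 6
k^3 = 36 * 6
k^3 = 216
Volume scales by a factor of 216.
216 (dimensionless)


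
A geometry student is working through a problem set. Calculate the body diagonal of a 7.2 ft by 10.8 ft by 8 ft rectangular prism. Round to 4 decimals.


Shape: rectangular box (space diagonal)
l = 7.2 ft, w = 10.8 ft, h = 8 ft
Visualize: the diagonal of the base, then a right triangle with that diagonal and the height.
Formula: d = sqrt(l^2 + w^2 + h^2)
l^2 + w^2 + h^2 = 51.84 + 116.64 + 64 = 232.48
d = sqrt(232.48)
d = 15.2473
15.2473 ft


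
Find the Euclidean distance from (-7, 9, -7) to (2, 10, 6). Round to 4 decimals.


3D distance between two points
P1 = (-7, 9, -7), P2 = (2, 10, 6)
Formula: d = sqrt((x2-x1)^2 + (y2-y1)^2 + (z2-z1)^2)
dx = 2 - -7 = 9
dy = 10 - 9 = 1
dz = 6 - -7 = 13
dx^2 + dy^2 + dz^2 = 81 + 1 + 169 = 251
d = sqrt(251)
d = 15.843
15.843 units


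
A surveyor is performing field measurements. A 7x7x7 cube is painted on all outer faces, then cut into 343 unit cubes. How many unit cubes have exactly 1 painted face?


Large cube: 7 x 7 x 7, cut into unit cubes.
n = 7, so n - 2 = 5
Cubes with 1 painted face lie in the interior of each face.
A cube has 6 faces; each contributes (n - 2)^2 = 25 such cubes.
Count = 6 * 25 = 150
150 unit cubes


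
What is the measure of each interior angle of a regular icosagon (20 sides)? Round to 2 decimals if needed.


Shape: regular icosagon (20 sides)
Formula: interior angle = (n - 2) * 180 / n
(n - 2) = 18
(n - 2) * 180 = 3240
angle = 3240 / 20
angle = 162
162 degrees


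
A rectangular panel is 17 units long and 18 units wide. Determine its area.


Shape: rectangle
Length l = 17 units, Width w = 18 units
Formula: A = l * w
A = 17 * 18
A = 306
306 units^2


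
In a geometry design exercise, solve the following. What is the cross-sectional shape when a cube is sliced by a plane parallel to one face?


Solid: cube
Cutting plane: parallel to one face
Visualize the intersection of the plane with the solid's surface.
The boundary of the cut region is a square.
square


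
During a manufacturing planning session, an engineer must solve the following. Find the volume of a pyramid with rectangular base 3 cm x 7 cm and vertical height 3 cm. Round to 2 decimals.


Shape: rectangular pyramid
Base: 3 cm x 7 cm, Height h = 3 cm
Formula: V = (1/3) * base_area * h
base_area = 3 * 7 = 21
base_area * h = 21 * 3 = 63
V = 63 / 3
V = 21
21 cm^3


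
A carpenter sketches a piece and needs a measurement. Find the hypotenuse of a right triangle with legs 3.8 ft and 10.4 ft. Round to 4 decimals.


Shape: right triangle
Legs a = 3.8 ft, b = 10.4 ft
Formula: c = sqrt(a^2 + b^2)
a^2 = 14.44, b^2 = 108.16
a^2 + b^2 = 122.6
c = sqrt(122.6)
c = 11.0725
11.0725 ft


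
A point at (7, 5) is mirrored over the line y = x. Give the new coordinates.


Transformation: reflection
Original point: (7, 5)
Rule for reflection over y = x: (x, y) -> (y, x)
Apply: (7, 5) -> (5, 7)
(5, 7)


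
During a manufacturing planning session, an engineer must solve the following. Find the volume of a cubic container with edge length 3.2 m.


Shape: cube
Side s = 3.2 m
Formula: V = s^3
V = 3.2 * 3.2 * 3.2
V = 10.24 * 3.2
V = 32.768
32.768 m^3


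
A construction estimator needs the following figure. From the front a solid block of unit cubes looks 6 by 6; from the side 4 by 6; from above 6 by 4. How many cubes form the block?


Orthographic views of a solid rectangular block:
Front view 6 x 6 -> length = 6, height = 6
Side view 4 x 6 -> width = 4, height = 6 (consistent)
Top view 6 x 4 -> confirms length = 6, width = 4
The block is 6 x 4 x 6.
Total unit cubes = 6 * 4 * 6 = 144
144 unit cubes


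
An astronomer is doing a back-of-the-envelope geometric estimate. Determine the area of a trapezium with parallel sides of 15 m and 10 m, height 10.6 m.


Shape: trapezoid
Parallel sides a = 15 m, b = 10 m; Height h = 10.6 m
Formula: A = (a + b) * h / 2
a + b = 15 + 10 = 25
A = 25 * 10.6 / 2
A = 265 / 2
A = 132.5
132.5 m^2


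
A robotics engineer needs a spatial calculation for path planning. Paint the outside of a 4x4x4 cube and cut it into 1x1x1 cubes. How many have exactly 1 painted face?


Large cube: 4 x 4 x 4, cut into unit cubes.
n = 4, so n - 2 = 2
Cubes with 1 painted face lie in the interior of each face.
A cube has 6 faces; each contributes (n - 2)^2 = 4 such cubes.
Count = 6 * 4 = 24
24 unit cubes


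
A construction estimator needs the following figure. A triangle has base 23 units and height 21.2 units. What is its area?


Shape: triangle
Base b = 23 units, Height h = 21.2 units
Formula: A = (1/2) * b * h
A = 0.5 * 23 * 21.2
A = 0.5 * 487.6
A = 243.8
243.8 units^2


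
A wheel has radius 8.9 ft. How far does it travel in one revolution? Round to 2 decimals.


Shape: circle
Radius r = 8.9 ft
Formula: C = 2 * pi * r
C = 2 * pi * 8.9
C = 17.8 * pi
C = 55.92
55.92 ft


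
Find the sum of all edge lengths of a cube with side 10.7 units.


Shape: cube
Side s = 10.7 units
A cube has 12 edges, all equal.
Formula: total edge length = 12 * s
Total = 12 * 10.7
Total = 128.4
128.4 units


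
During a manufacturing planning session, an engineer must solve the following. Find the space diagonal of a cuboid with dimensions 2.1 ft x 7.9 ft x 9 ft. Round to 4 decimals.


Shape: rectangular box (space diagonal)
l = 2.1 ft, w = 7.9 ft, h = 9 ft
Visualize: the diagonal of the base, then a right triangle with that diagonal and the height.
Formula: d = sqrt(l^2 + w^2 + h^2)
l^2 + w^2 + h^2 = 4.41 + 62.41 + 81 = 147.82
d = sqrt(147.82)
d = 12.1581
12.1581 ft


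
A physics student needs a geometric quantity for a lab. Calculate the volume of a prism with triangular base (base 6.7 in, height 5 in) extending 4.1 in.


Shape: triangular prism
Triangle base = 6.7 in, triangle height = 5 in, prism length L = 4.1 in
Formula: V = (1/2 * b * h_tri) * L
Cross-section area = 0.5 * 6.7 * 5 = 16.75
V = 16.75 * 4.1
V = 68.675
68.675 in^3


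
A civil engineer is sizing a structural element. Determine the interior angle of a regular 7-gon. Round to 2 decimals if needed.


Shape: regular heptagon (7 sides)
Formula: interior angle = (n - 2) * 180 / n
(n - 2) = 5
(n - 2) * 180 = 900
angle = 900 / 7
angle = 128.57
128.57 degrees


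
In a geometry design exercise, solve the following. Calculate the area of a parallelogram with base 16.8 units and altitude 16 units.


Shape: parallelogram
Base b = 16.8 units, Height h = 16 units
Formula: A = b * h
A = 16.8 * 16
A = 268.8
268.8 units^2


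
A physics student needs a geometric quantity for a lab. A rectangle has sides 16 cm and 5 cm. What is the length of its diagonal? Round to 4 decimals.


Shape: rectangle (diagonal via Pythagoras)
Sides: 16 cm and 5 cm
Formula: d = sqrt(l^2 + w^2)
l^2 = 256, w^2 = 25
l^2 + w^2 = 281
d = sqrt(281)
d = 16.7631
16.7631 cm


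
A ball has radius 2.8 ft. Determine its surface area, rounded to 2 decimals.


Shape: sphere
Radius r = 2.8 ft
Formula: SA = 4 * pi * r^2
r^2 = 7.84
SA = 4 * pi * 7.84
SA = 31.36 * pi
SA = 98.52
98.52 ft^2


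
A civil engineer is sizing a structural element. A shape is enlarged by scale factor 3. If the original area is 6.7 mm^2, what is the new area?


Linear scale factor k = 3
Original area = 6.7 mm^2
Rule: under a linear scaling by k, areas scale by k^2.
k^2 = 3^2 = 9
New area = 6.7 * 9
New area = 60.3
60.3 mm^2


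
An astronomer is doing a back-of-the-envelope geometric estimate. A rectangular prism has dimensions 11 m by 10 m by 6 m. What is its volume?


Shape: rectangular prism
l = 11 m, w = 10 m, h = 6 m
Formula: V = l * w * h
V = 11 * 10 * 6
V = 110 * 6
V = 660
660 m^3


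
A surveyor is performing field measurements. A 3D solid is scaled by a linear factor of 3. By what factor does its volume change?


Linear scale factor k = 3
Rule: under a linear scaling by k, volumes scale by k^3.
k^3 = 3 * 3 * 3
k^3 = 9 * 3
k^3 = 27
Volume scales by a factor of 27.
27 (dimensionless)


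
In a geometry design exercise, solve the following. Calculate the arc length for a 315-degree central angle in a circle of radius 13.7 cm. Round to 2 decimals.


Shape: circular arc
Radius r = 13.7 cm, Angle = 315 degrees
Formula: L = (angle/360) * 2 * pi * r
2 * pi * r = 27.4 * pi
L = (315/360) * 27.4 * pi
L = 23.975 * pi
L = 75.32
75.32 cm


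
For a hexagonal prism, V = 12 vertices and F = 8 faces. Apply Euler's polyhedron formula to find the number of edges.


Polyhedron: hexagonal prism
Euler's formula for convex polyhedra: V - E + F = 2
Given: V = 12 vertices and F = 8 faces
Solve for E:
E = V + F - 2 = 12 + 8 - 2 = 18
18 edges


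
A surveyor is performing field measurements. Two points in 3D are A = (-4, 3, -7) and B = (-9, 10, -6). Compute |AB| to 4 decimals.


3D distance between two points
P1 = (-4, 3, -7), P2 = (-9, 10, -6)
Formula: d = sqrt((x2-x1)^2 + (y2-y1)^2 + (z2-z1)^2)
dx = -9 - -4 = -5
dy = 10 - 3 = 7
dz = -6 - -7 = 1
dx^2 + dy^2 + dz^2 = 25 + 49 + 1 = 75
d = sqrt(75)
d = 8.6603
8.6603 units


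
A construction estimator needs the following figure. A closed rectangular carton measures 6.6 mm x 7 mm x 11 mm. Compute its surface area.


Shape: rectangular prism
l = 6.6 mm, w = 7 mm, h = 11 mm
Formula: SA = 2(lw + lh + wh)
lw = 46.2, lh = 72.6, wh = 77
lw + lh + wh = 195.8
SA = 2 * 195.8
SA = 391.6
391.6 mm^2


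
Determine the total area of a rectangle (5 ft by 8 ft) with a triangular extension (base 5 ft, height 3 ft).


Composite shape: rectangle + triangle
Rectangle area = 5 * 8 = 40
Triangle area = 0.5 * 5 * 3 = 7.5
Total = 40 + 7.5
Total = 47.5
47.5 ft^2


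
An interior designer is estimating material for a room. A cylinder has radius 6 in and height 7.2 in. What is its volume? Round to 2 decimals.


Shape: cylinder
Radius r = 6 in, Height h = 7.2 in
Formula: V = pi * r^2 * h
r^2 = 36
V = pi * 36 * 7.2
V = 259.2 * pi
V = 814.3
814.3 in^3


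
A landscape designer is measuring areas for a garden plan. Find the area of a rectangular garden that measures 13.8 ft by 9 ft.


Shape: rectangle
Length l = 13.8 ft, Width w = 9 ft
Formula: A = l * w
A = 13.8 * 9
A = 124.2
124.2 ft^2


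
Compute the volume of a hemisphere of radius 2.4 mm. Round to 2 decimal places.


Shape: hemisphere (half of a sphere)
Radius r = 2.4 mm
Formula: V = (1/2) * (4/3) * pi * r^3 = (2/3) * pi * r^3
r^3 = 13.824
(2/3) * 13.824 = 9.216
V = 9.216 * pi
V = 28.95
28.95 mm^3


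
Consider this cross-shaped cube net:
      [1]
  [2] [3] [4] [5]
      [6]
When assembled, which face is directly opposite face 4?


Net: cross layout. Take square 3 as the base (bottom).
Fold the four squares in the horizontal row up around 3: 2 -> left, 4 -> right, 5 wraps to the top.
Fold 1 and 6 up from 3: 1 -> back, 6 -> front.
Opposite pairs are therefore: (1, 6), (2, 4), (3, 5).
Face 4 is opposite face 2.
face 2


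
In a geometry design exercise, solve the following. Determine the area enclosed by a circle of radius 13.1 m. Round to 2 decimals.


Shape: circle
Radius r = 13.1 m
Formula: A = pi * r^2
r^2 = 13.1^2 = 171.61
A = pi * 171.61
A = 539.13
539.13 m^2


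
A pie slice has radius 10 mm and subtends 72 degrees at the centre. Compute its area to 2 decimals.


Shape: circular sector
Radius r = 10 mm, Angle = 72 degrees
Formula: A = (angle/360) * pi * r^2
r^2 = 100
Fraction of circle = 72/360
A = (72/360) * pi * 100
A = 20 * pi
A = 62.83
62.83 mm^2


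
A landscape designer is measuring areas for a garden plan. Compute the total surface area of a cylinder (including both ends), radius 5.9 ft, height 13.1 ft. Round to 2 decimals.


Shape: closed cylinder
Radius r = 5.9 ft, Height h = 13.1 ft
Formula: SA = 2*pi*r^2 + 2*pi*r*h = 2*pi*r*(r + h)
r + h = 19
2 * r * (r + h) = 2 * 5.9 * 19 = 224.2
SA = 224.2 * pi
SA = 704.35
704.35 ft^2


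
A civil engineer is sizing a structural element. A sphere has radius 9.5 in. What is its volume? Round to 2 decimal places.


Shape: sphere
Radius r = 9.5 in
Formula: V = (4/3) * pi * r^3
r^3 = 857.375
(4/3) * 857.375 = 1143.166667
V = 1143.166667 * pi
V = 3591.36
3591.36 in^3


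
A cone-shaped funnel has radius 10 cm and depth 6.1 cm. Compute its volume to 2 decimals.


Shape: cone
Radius r = 10 cm, Height h = 6.1 cm
Formula: V = (1/3) * pi * r^2 * h
r^2 = 100
pi * r^2 * h = pi * 100 * 6.1 = 610 * pi
V = 610 * pi / 3
V = 638.79
638.79 cm^3


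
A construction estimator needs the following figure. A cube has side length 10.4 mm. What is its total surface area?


Shape: cube
Side s = 10.4 mm
A cube has 6 square faces.
Formula: SA = 6 * s^2
s^2 = 108.16
SA = 6 * 108.16
SA = 648.96
648.96 mm^2


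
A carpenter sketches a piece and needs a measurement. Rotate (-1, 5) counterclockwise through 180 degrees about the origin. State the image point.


Transformation: rotation about the origin
Original point: (-1, 5)
Rule for 180 deg: (x, y) -> (-x, -y)
Apply: (-1, 5) -> (1, -5)
(1, -5)


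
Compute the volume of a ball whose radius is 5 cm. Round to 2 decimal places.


Shape: sphere
Radius r = 5 cm
Formula: V = (4/3) * pi * r^3
r^3 = 125
(4/3) * 125 = 166.666667
V = 166.666667 * pi
V = 523.6
523.6 cm^3


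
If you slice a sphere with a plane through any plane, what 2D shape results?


Solid: sphere
Cutting plane: through any plane
Visualize the intersection of the plane with the solid's surface.
The boundary of the cut region is a circle.
circle


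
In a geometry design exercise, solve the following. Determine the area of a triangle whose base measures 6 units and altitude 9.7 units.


Shape: triangle
Base b = 6 units, Height h = 9.7 units
Formula: A = (1/2) * b * h
A = 0.5 * 6 * 9.7
A = 0.5 * 58.2
A = 29.1
29.1 units^2


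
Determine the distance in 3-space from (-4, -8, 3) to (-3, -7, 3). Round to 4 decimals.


3D distance between two points
P1 = (-4, -8, 3), P2 = (-3, -7, 3)
Formula: d = sqrt((x2-x1)^2 + (y2-y1)^2 + (z2-z1)^2)
dx = -3 - -4 = 1
dy = -7 - -8 = 1
dz = 3 - 3 = 0
dx^2 + dy^2 + dz^2 = 1 + 1 + 0 = 2
d = sqrt(2)
d = 1.4142
1.4142 units


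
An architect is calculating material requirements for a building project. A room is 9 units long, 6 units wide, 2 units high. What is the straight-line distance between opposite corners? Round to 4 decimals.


Shape: rectangular box (space diagonal)
l = 9 units, w = 6 units, h = 2 units
Visualize: the diagonal of the base, then a right triangle with that diagonal and the height.
Formula: d = sqrt(l^2 + w^2 + h^2)
l^2 + w^2 + h^2 = 81 + 36 + 4 = 121
d = sqrt(121)
d = 11.0
11 units


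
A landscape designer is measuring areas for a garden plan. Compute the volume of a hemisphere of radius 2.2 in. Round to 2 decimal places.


Shape: hemisphere (half of a sphere)
Radius r = 2.2 in
Formula: V = (1/2) * (4/3) * pi * r^3 = (2/3) * pi * r^3
r^3 = 10.648
(2/3) * 10.648 = 7.098667
V = 7.098667 * pi
V = 22.3
22.3 in^3


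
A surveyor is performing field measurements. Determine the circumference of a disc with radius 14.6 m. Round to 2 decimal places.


Shape: circle
Radius r = 14.6 m
Formula: C = 2 * pi * r
C = 2 * pi * 14.6
C = 29.2 * pi
C = 91.73
91.73 m


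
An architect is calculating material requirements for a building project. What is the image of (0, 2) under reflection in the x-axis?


Transformation: reflection
Original point: (0, 2)
Rule for reflection over the x-axis: (x, y) -> (x, -y)
Apply: (0, 2) -> (0, -2)
(0, -2)


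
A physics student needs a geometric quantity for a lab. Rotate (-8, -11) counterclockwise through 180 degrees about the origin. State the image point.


Transformation: rotation about the origin
Original point: (-8, -11)
Rule for 180 deg: (x, y) -> (-x, -y)
Apply: (-8, -11) -> (8, 11)
(8, 11)


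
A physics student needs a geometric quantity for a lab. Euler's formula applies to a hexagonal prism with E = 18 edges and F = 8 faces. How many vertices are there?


Polyhedron: hexagonal prism
Euler's formula for convex polyhedra: V - E + F = 2
Given: E = 18 edges and F = 8 faces
Solve for V:
V = 2 + E - F = 2 + 18 - 8 = 12
12 vertices


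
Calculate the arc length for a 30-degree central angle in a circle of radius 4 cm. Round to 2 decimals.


Shape: circular arc
Radius r = 4 cm, Angle = 30 degrees
Formula: L = (angle/360) * 2 * pi * r
2 * pi * r = 8 * pi
L = (30/360) * 8 * pi
L = 0.666667 * pi
L = 2.09
2.09 cm


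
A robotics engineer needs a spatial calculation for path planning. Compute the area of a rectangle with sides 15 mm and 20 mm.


Shape: rectangle
Length l = 15 mm, Width w = 20 mm
Formula: A = l * w
A = 15 * 20
A = 300
300 mm^2


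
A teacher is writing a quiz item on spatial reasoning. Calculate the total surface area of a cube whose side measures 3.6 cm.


Shape: cube
Side s = 3.6 cm
A cube has 6 square faces.
Formula: SA = 6 * s^2
s^2 = 12.96
SA = 6 * 12.96
SA = 77.76
77.76 cm^2


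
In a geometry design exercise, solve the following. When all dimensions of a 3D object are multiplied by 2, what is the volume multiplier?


Linear scale factor k = 2
Rule: under a linear scaling by k, volumes scale by k^3.
k^3 = 2 * 2 * 2
k^3 = 4 * 2
k^3 = 8
Volume scales by a factor of 8.
8 (dimensionless)


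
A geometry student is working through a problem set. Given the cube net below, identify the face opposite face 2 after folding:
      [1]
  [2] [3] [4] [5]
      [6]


Net: cross layout. Take square 3 as the base (bottom).
Fold the four squares in the horizontal row up around 3: 2 -> left, 4 -> right, 5 wraps to the top.
Fold 1 and 6 up from 3: 1 -> back, 6 -> front.
Opposite pairs are therefore: (1, 6), (2, 4), (3, 5).
Face 2 is opposite face 4.
face 4


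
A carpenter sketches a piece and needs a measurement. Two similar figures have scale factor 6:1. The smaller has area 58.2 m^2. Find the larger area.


Linear scale factor k = 6
Original area = 58.2 m^2
Rule: under a linear scaling by k, areas scale by k^2.
k^2 = 6^2 = 36
New area = 58.2 * 36
New area = 2095.2
2095.2 m^2


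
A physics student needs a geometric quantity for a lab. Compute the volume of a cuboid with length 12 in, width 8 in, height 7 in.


Shape: rectangular prism
l = 12 in, w = 8 in, h = 7 in
Formula: V = l * w * h
V = 12 * 8 * 7
V = 96 * 7
V = 672
672 in^3


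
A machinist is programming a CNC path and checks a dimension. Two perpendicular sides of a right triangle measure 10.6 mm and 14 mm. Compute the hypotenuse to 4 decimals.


Shape: right triangle
Legs a = 10.6 mm, b = 14 mm
Formula: c = sqrt(a^2 + b^2)
a^2 = 112.36, b^2 = 196
a^2 + b^2 = 308.36
c = sqrt(308.36)
c = 17.5602
17.5602 mm


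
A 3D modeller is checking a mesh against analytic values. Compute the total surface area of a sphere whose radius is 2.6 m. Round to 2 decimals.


Shape: sphere
Radius r = 2.6 m
Formula: SA = 4 * pi * r^2
r^2 = 6.76
SA = 4 * pi * 6.76
SA = 27.04 * pi
SA = 84.95
84.95 m^2


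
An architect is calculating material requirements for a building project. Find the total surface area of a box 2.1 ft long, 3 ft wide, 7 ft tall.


Shape: rectangular prism
l = 2.1 ft, w = 3 ft, h = 7 ft
Formula: SA = 2(lw + lh + wh)
lw = 6.3, lh = 14.7, wh = 21
lw + lh + wh = 42
SA = 2 * 42
SA = 84
84 ft^2


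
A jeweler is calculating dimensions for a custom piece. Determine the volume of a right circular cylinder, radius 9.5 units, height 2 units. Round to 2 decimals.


Shape: cylinder
Radius r = 9.5 units, Height h = 2 units
Formula: V = pi * r^2 * h
r^2 = 90.25
V = pi * 90.25 * 2
V = 180.5 * pi
V = 567.06
567.06 units^3


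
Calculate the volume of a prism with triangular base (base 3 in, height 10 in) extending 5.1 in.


Shape: triangular prism
Triangle base = 3 in, triangle height = 10 in, prism length L = 5.1 in
Formula: V = (1/2 * b * h_tri) * L
Cross-section area = 0.5 * 3 * 10 = 15
V = 15 * 5.1
V = 76.5
76.5 in^3


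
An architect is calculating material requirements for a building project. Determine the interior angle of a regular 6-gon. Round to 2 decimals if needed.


Shape: regular hexagon (6 sides)
Formula: interior angle = (n - 2) * 180 / n
(n - 2) = 4
(n - 2) * 180 = 720
angle = 720 / 6
angle = 120
120 degrees


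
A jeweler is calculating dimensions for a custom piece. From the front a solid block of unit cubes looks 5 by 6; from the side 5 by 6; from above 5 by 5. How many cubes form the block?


Orthographic views of a solid rectangular block:
Front view 5 x 6 -> length = 5, height = 6
Side view 5 x 6 -> width = 5, height = 6 (consistent)
Top view 5 x 5 -> confirms length = 5, width = 5
The block is 5 x 5 x 6.
Total unit cubes = 5 * 5 * 6 = 150
150 unit cubes


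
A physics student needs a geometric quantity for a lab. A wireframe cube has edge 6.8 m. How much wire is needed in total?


Shape: cube
Side s = 6.8 m
A cube has 12 edges, all equal.
Formula: total edge length = 12 * s
Total = 12 * 6.8
Total = 81.6
81.6 m


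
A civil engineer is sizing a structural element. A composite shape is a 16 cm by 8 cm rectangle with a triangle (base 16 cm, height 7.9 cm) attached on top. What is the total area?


Composite shape: rectangle + triangle
Rectangle area = 16 * 8 = 128
Triangle area = 0.5 * 16 * 7.9 = 63.2
Total = 128 + 63.2
Total = 191.2
191.2 cm^2


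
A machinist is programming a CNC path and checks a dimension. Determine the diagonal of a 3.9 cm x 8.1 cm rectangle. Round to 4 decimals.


Shape: rectangle (diagonal via Pythagoras)
Sides: 3.9 cm and 8.1 cm
Formula: d = sqrt(l^2 + w^2)
l^2 = 15.21, w^2 = 65.61
l^2 + w^2 = 80.82
d = sqrt(80.82)
d = 8.99
8.99 cm


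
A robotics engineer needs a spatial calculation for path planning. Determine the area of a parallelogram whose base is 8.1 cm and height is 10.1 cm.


Shape: parallelogram
Base b = 8.1 cm, Height h = 10.1 cm
Formula: A = b * h
A = 8.1 * 10.1
A = 81.81
81.81 cm^2


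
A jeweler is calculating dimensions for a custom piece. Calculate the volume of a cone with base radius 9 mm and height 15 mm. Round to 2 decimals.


Shape: cone
Radius r = 9 mm, Height h = 15 mm
Formula: V = (1/3) * pi * r^2 * h
r^2 = 81
pi * r^2 * h = pi * 81 * 15 = 1215 * pi
V = 1215 * pi / 3
V = 1272.35
1272.35 mm^3


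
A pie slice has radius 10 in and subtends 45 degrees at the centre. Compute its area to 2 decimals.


Shape: circular sector
Radius r = 10 in, Angle = 45 degrees
Formula: A = (angle/360) * pi * r^2
r^2 = 100
Fraction of circle = 45/360
A = (45/360) * pi * 100
A = 12.5 * pi
A = 39.27
39.27 in^2


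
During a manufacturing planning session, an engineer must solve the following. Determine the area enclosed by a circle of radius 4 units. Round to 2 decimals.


Shape: circle
Radius r = 4 units
Formula: A = pi * r^2
r^2 = 4^2 = 16
A = pi * 16
A = 50.27
50.27 units^2


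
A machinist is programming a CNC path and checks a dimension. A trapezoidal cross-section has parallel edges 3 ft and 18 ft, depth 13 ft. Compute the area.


Shape: trapezoid
Parallel sides a = 3 ft, b = 18 ft; Height h = 13 ft
Formula: A = (a + b) * h / 2
a + b = 3 + 18 = 21
A = 21 * 13 / 2
A = 273 / 2
A = 136.5
136.5 ft^2


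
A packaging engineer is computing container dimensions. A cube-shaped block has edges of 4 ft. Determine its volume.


Shape: cube
Side s = 4 ft
Formula: V = s^3
V = 4 * 4 * 4
V = 16 * 4
V = 64
64 ft^3


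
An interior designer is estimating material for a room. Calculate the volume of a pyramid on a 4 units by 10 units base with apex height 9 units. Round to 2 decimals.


Shape: rectangular pyramid
Base: 4 units x 10 units, Height h = 9 units
Formula: V = (1/3) * base_area * h
base_area = 4 * 10 = 40
base_area * h = 40 * 9 = 360
V = 360 / 3
V = 120
120 units^3


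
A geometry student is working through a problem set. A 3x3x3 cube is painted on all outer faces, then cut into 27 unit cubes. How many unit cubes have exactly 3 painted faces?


Large cube: 3 x 3 x 3, cut into unit cubes.
Cubes with 3 painted faces are at the corners. A cube always has 8 corners.
Count = 8
8 unit cubes


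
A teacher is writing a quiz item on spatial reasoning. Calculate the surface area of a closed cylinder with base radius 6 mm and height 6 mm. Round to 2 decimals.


Shape: closed cylinder
Radius r = 6 mm, Height h = 6 mm
Formula: SA = 2*pi*r^2 + 2*pi*r*h = 2*pi*r*(r + h)
r + h = 12
2 * r * (r + h) = 2 * 6 * 12 = 144
SA = 144 * pi
SA = 452.39
452.39 mm^2


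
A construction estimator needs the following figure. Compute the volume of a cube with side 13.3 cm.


Shape: cube
Side s = 13.3 cm
Formula: V = s^3
V = 13.3 * 13.3 * 13.3
V = 176.89 * 13.3
V = 2352.637
2352.637 cm^3


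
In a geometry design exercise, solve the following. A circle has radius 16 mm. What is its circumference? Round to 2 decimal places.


Shape: circle
Radius r = 16 mm
Formula: C = 2 * pi * r
C = 2 * pi * 16
C = 32 * pi
C = 100.53
100.53 mm


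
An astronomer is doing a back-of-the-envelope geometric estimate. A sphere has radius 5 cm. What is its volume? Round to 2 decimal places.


Shape: sphere
Radius r = 5 cm
Formula: V = (4/3) * pi * r^3
r^3 = 125
(4/3) * 125 = 166.666667
V = 166.666667 * pi
V = 523.6
523.6 cm^3


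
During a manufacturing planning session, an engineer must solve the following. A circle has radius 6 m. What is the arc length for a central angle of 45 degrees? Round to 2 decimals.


Shape: circular arc
Radius r = 6 m, Angle = 45 degrees
Formula: L = (angle/360) * 2 * pi * r
2 * pi * r = 12 * pi
L = (45/360) * 12 * pi
L = 1.5 * pi
L = 4.71
4.71 m


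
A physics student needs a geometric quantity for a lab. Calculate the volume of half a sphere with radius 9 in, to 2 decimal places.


Shape: hemisphere (half of a sphere)
Radius r = 9 in
Formula: V = (1/2) * (4/3) * pi * r^3 = (2/3) * pi * r^3
r^3 = 729
(2/3) * 729 = 486
V = 486 * pi
V = 1526.81
1526.81 in^3


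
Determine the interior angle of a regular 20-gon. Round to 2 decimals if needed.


Shape: regular icosagon (20 sides)
Formula: interior angle = (n - 2) * 180 / n
(n - 2) = 18
(n - 2) * 180 = 3240
angle = 3240 / 20
angle = 162
162 degrees


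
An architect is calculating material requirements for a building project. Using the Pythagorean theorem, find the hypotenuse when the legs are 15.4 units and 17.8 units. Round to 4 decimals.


Shape: right triangle
Legs a = 15.4 units, b = 17.8 units
Formula: c = sqrt(a^2 + b^2)
a^2 = 237.16, b^2 = 316.84
a^2 + b^2 = 554
c = sqrt(554)
c = 23.5372
23.5372 units


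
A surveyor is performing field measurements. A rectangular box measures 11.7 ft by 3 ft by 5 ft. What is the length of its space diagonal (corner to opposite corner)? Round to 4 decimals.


Shape: rectangular box (space diagonal)
l = 11.7 ft, w = 3 ft, h = 5 ft
Visualize: the diagonal of the base, then a right triangle with that diagonal and the height.
Formula: d = sqrt(l^2 + w^2 + h^2)
l^2 + w^2 + h^2 = 136.89 + 9 + 25 = 170.89
d = sqrt(170.89)
d = 13.0725
13.0725 ft


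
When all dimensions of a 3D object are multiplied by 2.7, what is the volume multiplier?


Linear scale factor k = 2.7
Rule: under a linear scaling by k, volumes scale by k^3.
k^3 = 2.7 * 2.7 * 2.7
k^3 = 7.29 * 2.7
k^3 = 19.683
Volume scales by a factor of 19.683.
19.683 (dimensionless)


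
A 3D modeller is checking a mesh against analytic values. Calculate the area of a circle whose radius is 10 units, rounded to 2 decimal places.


Shape: circle
Radius r = 10 units
Formula: A = pi * r^2
r^2 = 10^2 = 100
A = pi * 100
A = 314.16
314.16 units^2


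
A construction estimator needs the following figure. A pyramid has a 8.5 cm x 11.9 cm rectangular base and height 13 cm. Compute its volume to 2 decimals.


Shape: rectangular pyramid
Base: 8.5 cm x 11.9 cm, Height h = 13 cm
Formula: V = (1/3) * base_area * h
base_area = 8.5 * 11.9 = 101.15
base_area * h = 101.15 * 13 = 1314.95
V = 1314.95 / 3
V = 438.32
438.32 cm^3


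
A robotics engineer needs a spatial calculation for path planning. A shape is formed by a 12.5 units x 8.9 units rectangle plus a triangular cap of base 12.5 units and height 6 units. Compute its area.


Composite shape: rectangle + triangle
Rectangle area = 12.5 * 8.9 = 111.25
Triangle area = 0.5 * 12.5 * 6 = 37.5
Total = 111.25 + 37.5
Total = 148.75
148.75 units^2


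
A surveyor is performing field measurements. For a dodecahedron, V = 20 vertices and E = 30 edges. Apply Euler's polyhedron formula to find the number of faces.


Polyhedron: dodecahedron
Euler's formula for convex polyhedra: V - E + F = 2
Given: V = 20 vertices and E = 30 edges
Solve for F:
F = 2 + E - V = 2 + 30 - 20 = 12
12 faces


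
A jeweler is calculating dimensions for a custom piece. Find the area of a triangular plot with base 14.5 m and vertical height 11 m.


Shape: triangle
Base b = 14.5 m, Height h = 11 m
Formula: A = (1/2) * b * h
A = 0.5 * 14.5 * 11
A = 0.5 * 159.5
A = 79.75
79.75 m^2


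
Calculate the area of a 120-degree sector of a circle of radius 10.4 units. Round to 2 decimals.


Shape: circular sector
Radius r = 10.4 units, Angle = 120 degrees
Formula: A = (angle/360) * pi * r^2
r^2 = 108.16
Fraction of circle = 120/360
A = (120/360) * pi * 108.16
A = 36.053333 * pi
A = 113.26
113.26 units^2


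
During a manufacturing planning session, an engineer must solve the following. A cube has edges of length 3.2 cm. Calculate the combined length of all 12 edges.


Shape: cube
Side s = 3.2 cm
A cube has 12 edges, all equal.
Formula: total edge length = 12 * s
Total = 12 * 3.2
Total = 38.4
38.4 cm


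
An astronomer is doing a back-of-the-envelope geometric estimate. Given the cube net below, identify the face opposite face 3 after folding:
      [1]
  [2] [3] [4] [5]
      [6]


Net: cross layout. Take square 3 as the base (bottom).
Fold the four squares in the horizontal row up around 3: 2 -> left, 4 -> right, 5 wraps to the top.
Fold 1 and 6 up from 3: 1 -> back, 6 -> front.
Opposite pairs are therefore: (1, 6), (2, 4), (3, 5).
Face 3 is opposite face 5.
face 5


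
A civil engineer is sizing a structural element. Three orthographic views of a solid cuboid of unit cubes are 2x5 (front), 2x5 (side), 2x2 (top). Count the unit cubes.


Orthographic views of a solid rectangular block:
Front view 2 x 5 -> length = 2, height = 5
Side view 2 x 5 -> width = 2, height = 5 (consistent)
Top view 2 x 2 -> confirms length = 2, width = 2
The block is 2 x 2 x 5.
Total unit cubes = 2 * 2 * 5 = 20
20 unit cubes


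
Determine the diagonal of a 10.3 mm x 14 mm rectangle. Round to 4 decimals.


Shape: rectangle (diagonal via Pythagoras)
Sides: 10.3 mm and 14 mm
Formula: d = sqrt(l^2 + w^2)
l^2 = 106.09, w^2 = 196
l^2 + w^2 = 302.09
d = sqrt(302.09)
d = 17.3807
17.3807 mm


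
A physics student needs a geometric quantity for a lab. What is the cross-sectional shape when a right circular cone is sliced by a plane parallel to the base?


Solid: right circular cone
Cutting plane: parallel to the base
Visualize the intersection of the plane with the solid's surface.
The boundary of the cut region is a circle.
circle


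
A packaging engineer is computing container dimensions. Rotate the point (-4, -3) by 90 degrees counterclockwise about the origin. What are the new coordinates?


Transformation: rotation about the origin
Original point: (-4, -3)
Rule for 90 deg counterclockwise: (x, y) -> (-y, x)
Apply: (-4, -3) -> (3, -4)
(3, -4)


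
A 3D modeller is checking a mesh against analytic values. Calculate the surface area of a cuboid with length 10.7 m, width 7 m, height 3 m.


Shape: rectangular prism
l = 10.7 m, w = 7 m, h = 3 m
Formula: SA = 2(lw + lh + wh)
lw = 74.9, lh = 32.1, wh = 21
lw + lh + wh = 128
SA = 2 * 128
SA = 256
256 m^2


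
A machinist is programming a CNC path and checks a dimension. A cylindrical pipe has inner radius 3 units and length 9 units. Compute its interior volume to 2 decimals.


Shape: cylinder
Radius r = 3 units, Height h = 9 units
Formula: V = pi * r^2 * h
r^2 = 9
V = pi * 9 * 9
V = 81 * pi
V = 254.47
254.47 units^3


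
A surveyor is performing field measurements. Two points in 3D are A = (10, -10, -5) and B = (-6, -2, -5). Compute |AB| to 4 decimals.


3D distance between two points
P1 = (10, -10, -5), P2 = (-6, -2, -5)
Formula: d = sqrt((x2-x1)^2 + (y2-y1)^2 + (z2-z1)^2)
dx = -6 - 10 = -16
dy = -2 - -10 = 8
dz = -5 - -5 = 0
dx^2 + dy^2 + dz^2 = 256 + 64 + 0 = 320
d = sqrt(320)
d = 17.8885
17.8885 units


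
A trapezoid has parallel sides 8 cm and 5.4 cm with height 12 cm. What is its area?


Shape: trapezoid
Parallel sides a = 8 cm, b = 5.4 cm; Height h = 12 cm
Formula: A = (a + b) * h / 2
a + b = 8 + 5.4 = 13.4
A = 13.4 * 12 / 2
A = 160.8 / 2
A = 80.4
80.4 cm^2


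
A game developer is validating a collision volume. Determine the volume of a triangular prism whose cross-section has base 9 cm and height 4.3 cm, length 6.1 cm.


Shape: triangular prism
Triangle base = 9 cm, triangle height = 4.3 cm, prism length L = 6.1 cm
Formula: V = (1/2 * b * h_tri) * L
Cross-section area = 0.5 * 9 * 4.3 = 19.35
V = 19.35 * 6.1
V = 118.035
118.035 cm^3


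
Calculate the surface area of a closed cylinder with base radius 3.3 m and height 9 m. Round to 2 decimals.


Shape: closed cylinder
Radius r = 3.3 m, Height h = 9 m
Formula: SA = 2*pi*r^2 + 2*pi*r*h = 2*pi*r*(r + h)
r + h = 12.3
2 * r * (r + h) = 2 * 3.3 * 12.3 = 81.18
SA = 81.18 * pi
SA = 255.03
255.03 m^2


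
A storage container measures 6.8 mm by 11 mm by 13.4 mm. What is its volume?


Shape: rectangular prism
l = 6.8 mm, w = 11 mm, h = 13.4 mm
Formula: V = l * w * h
V = 6.8 * 11 * 13.4
V = 74.8 * 13.4
V = 1002.32
1002.32 mm^3


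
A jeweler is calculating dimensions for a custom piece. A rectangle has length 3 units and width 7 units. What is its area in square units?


Shape: rectangle
Length l = 3 units, Width w = 7 units
Formula: A = l * w
A = 3 * 7
A = 21
21 units^2


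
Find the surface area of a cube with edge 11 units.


Shape: cube
Side s = 11 units
A cube has 6 square faces.
Formula: SA = 6 * s^2
s^2 = 121
SA = 6 * 121
SA = 726
726 units^2


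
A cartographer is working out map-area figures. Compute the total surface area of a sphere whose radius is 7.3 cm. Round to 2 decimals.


Shape: sphere
Radius r = 7.3 cm
Formula: SA = 4 * pi * r^2
r^2 = 53.29
SA = 4 * pi * 53.29
SA = 213.16 * pi
SA = 669.66
669.66 cm^2


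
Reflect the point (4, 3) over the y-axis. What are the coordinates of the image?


Transformation: reflection
Original point: (4, 3)
Rule for reflection over the y-axis: (x, y) -> (-x, y)
Apply: (4, 3) -> (-4, 3)
(-4, 3)


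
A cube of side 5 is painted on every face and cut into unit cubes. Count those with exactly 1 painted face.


Large cube: 5 x 5 x 5, cut into unit cubes.
n = 5, so n - 2 = 3
Cubes with 1 painted face lie in the interior of each face.
A cube has 6 faces; each contributes (n - 2)^2 = 9 such cubes.
Count = 6 * 9 = 54
54 unit cubes
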